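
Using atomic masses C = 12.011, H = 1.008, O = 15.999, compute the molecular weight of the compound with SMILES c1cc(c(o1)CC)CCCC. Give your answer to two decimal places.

152.24

Molecular formula: C10H16O.
M = 10×12.011 + 16×1.008 + 1×15.999 = 152.24 g/mol.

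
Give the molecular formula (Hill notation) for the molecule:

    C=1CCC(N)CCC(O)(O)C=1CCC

C11H21NO2

Heavy atoms from the SMILES: 11 C, 1 N, 2 O.
Implicit hydrogens by atom environment:
  6 × C: 2 H each → 12
  2 × C: 1 H each → 2
  2 × C: no H
  2 × O: 1 H each → 2
  1 × C: 3 H
  1 × N: 2 H
  Total hydrogens = 21.
Molecular formula: C11H21NO2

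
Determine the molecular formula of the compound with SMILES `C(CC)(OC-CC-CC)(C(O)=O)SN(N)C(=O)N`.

Heavy atoms from the SMILES: 10 C, 3 N, 4 O, 1 S.
Implicit hydrogens by atom environment:
  5 × C: 2 H each → 10
  3 × C: no H
  3 × O: no H
  2 × C: 3 H each → 6
  2 × N: 2 H each → 4
  1 × N: no H
  1 × O: 1 H
  1 × S: no H
  Total hydrogens = 21.
Molecular formula: C10H21N3O4S

C10H21N3O4S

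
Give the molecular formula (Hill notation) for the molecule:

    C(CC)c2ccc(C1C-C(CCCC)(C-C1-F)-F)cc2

C18H26F2

Heavy atoms from the SMILES: 18 C, 2 F.
Implicit hydrogens by atom environment:
  7 × C: 2 H each → 14
  4 × C (aromatic): 1 H each → 4
  2 × C: 3 H each → 6
  2 × C: 1 H each → 2
  2 × C (aromatic): no H
  2 × F: no H
  1 × C: no H
  Total hydrogens = 26.
Molecular formula: C18H26F2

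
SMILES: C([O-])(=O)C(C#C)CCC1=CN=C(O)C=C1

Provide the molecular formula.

Heavy atoms from the SMILES: 11 C, 1 N, 3 O.
Implicit hydrogens by atom environment:
  3 × C (aromatic): 1 H each → 3
  2 × C: 2 H each → 4
  2 × C: 1 H each → 2
  2 × C (aromatic): no H
  2 × C: no H
  1 × N (aromatic): no H
  1 × O: 1 H
  1 × O: no H
  1 × O (charge -1): no H
  Total hydrogens = 10.
Net charge -1.
Molecular formula: C11H10NO3-

C11H10NO3-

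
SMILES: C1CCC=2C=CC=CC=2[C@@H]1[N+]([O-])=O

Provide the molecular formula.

C10H11NO2

Heavy atoms from the SMILES: 10 C, 1 N, 2 O.
Implicit hydrogens by atom environment:
  4 × C (aromatic): 1 H each → 4
  3 × C: 2 H each → 6
  2 × C (aromatic): no H
  1 × C: 1 H
  1 × N (charge +1): no H
  1 × O: no H
  1 × O (charge -1): no H
  Total hydrogens = 11.
Molecular formula: C10H11NO2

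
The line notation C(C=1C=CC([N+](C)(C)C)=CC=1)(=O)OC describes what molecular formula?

C11H16NO2+

Heavy atoms from the SMILES: 11 C, 1 N, 2 O.
Implicit hydrogens by atom environment:
  4 × C: 3 H each → 12
  4 × C (aromatic): 1 H each → 4
  2 × C (aromatic): no H
  2 × O: no H
  1 × C: no H
  1 × N (charge +1): no H
  Total hydrogens = 16.
Net charge +1.
Molecular formula: C11H16NO2+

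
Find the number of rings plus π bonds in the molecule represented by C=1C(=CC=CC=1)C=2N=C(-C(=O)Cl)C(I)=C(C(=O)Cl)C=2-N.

Molecular formula from the SMILES: C13H7Cl2IN2O2.
DoU = (2C + 2 + N − H − X)/2 = (2·13 + 2 + 2 − 7 − 3)/2 = 20/2 = 10.
(Structurally: 2 ring(s) + 8 π bond(s) = 10.)

10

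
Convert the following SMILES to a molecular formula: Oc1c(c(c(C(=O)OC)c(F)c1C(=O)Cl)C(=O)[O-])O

C10H5ClFO7-

Heavy atoms from the SMILES: 10 C, 1 Cl, 1 F, 7 O.
Implicit hydrogens by atom environment:
  6 × C (aromatic): no H
  4 × O: no H
  3 × C: no H
  2 × O: 1 H each → 2
  1 × C: 3 H
  1 × Cl: no H
  1 × F: no H
  1 × O (charge -1): no H
  Total hydrogens = 5.
Net charge -1.
Molecular formula: C10H5ClFO7-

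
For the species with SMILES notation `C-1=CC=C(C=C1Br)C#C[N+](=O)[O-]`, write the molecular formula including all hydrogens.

C8H4BrNO2

Heavy atoms from the SMILES: 1 Br, 8 C, 1 N, 2 O.
Implicit hydrogens by atom environment:
  4 × C (aromatic): 1 H each → 4
  2 × C (aromatic): no H
  2 × C: no H
  1 × Br: no H
  1 × N (charge +1): no H
  1 × O: no H
  1 × O (charge -1): no H
  Total hydrogens = 4.
Molecular formula: C8H4BrNO2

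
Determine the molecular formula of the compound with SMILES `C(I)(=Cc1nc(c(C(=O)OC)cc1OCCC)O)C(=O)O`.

C13H14INO6

Heavy atoms from the SMILES: 13 C, 1 I, 1 N, 6 O.
Implicit hydrogens by atom environment:
  4 × C (aromatic): no H
  4 × O: no H
  3 × C: no H
  2 × C: 3 H each → 6
  2 × C: 2 H each → 4
  2 × O: 1 H each → 2
  1 × C (aromatic): 1 H
  1 × C: 1 H
  1 × I: no H
  1 × N (aromatic): no H
  Total hydrogens = 14.
Molecular formula: C13H14INO6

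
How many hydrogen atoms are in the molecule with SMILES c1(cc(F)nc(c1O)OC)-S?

6

Hydrogens are implicit in SMILES; fill each atom to its normal valence:
  4 × C (aromatic): no H
  1 × C: 3 H
  1 × C (aromatic): 1 H
  1 × F: no H
  1 × N (aromatic): no H
  1 × O: 1 H
  1 × O: no H
  1 × S: 1 H
  Total hydrogens = 6.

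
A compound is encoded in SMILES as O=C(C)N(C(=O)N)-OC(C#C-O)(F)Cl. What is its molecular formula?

Heavy atoms from the SMILES: 6 C, 1 Cl, 1 F, 2 N, 4 O.
Implicit hydrogens by atom environment:
  5 × C: no H
  3 × O: no H
  1 × C: 3 H
  1 × Cl: no H
  1 × F: no H
  1 × N: 2 H
  1 × N: no H
  1 × O: 1 H
  Total hydrogens = 6.
Molecular formula: C6H6ClFN2O4

C6H6ClFN2O4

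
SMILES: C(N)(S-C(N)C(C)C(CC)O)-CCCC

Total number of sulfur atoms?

1

The symbol for sulfur appears 1 time in the SMILES.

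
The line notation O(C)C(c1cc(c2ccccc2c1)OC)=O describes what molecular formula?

C13H12O3

Heavy atoms from the SMILES: 13 C, 3 O.
Implicit hydrogens by atom environment:
  6 × C (aromatic): 1 H each → 6
  4 × C (aromatic): no H
  3 × O: no H
  2 × C: 3 H each → 6
  1 × C: no H
  Total hydrogens = 12.
Molecular formula: C13H12O3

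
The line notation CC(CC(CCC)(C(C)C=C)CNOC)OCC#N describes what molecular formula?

Heavy atoms from the SMILES: 15 C, 2 N, 2 O.
Implicit hydrogens by atom environment:
  6 × C: 2 H each → 12
  4 × C: 3 H each → 12
  3 × C: 1 H each → 3
  2 × C: no H
  2 × O: no H
  1 × N: 1 H
  1 × N: no H
  Total hydrogens = 28.
Molecular formula: C15H28N2O2

C15H28N2O2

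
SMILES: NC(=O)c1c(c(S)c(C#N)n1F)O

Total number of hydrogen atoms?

Hydrogens are implicit in SMILES; fill each atom to its normal valence:
  4 × C (aromatic): no H
  2 × C: no H
  1 × F: no H
  1 × N: 2 H
  1 × N (aromatic): no H
  1 × N: no H
  1 × O: 1 H
  1 × O: no H
  1 × S: 1 H
  Total hydrogens = 4.

4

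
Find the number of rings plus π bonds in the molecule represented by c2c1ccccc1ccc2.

Molecular formula from the SMILES: C10H8.
DoU = (2C + 2 + N − H − X)/2 = (2·10 + 2 + 0 − 8 − 0)/2 = 14/2 = 7.
(Structurally: 2 ring(s) + 5 π bond(s) = 7.)

7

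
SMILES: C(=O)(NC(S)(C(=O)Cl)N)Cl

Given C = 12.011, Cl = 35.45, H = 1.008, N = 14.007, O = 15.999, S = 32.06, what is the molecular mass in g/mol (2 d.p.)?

Molecular formula: C3H4Cl2N2O2S.
M = 3×12.011 + 2×35.45 + 4×1.008 + 2×14.007 + 2×15.999 + 1×32.06 = 203.04 g/mol.

203.04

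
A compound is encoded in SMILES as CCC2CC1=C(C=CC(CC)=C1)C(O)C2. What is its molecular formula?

C14H20O

Heavy atoms from the SMILES: 14 C, 1 O.
Implicit hydrogens by atom environment:
  4 × C: 2 H each → 8
  3 × C (aromatic): 1 H each → 3
  3 × C (aromatic): no H
  2 × C: 3 H each → 6
  2 × C: 1 H each → 2
  1 × O: 1 H
  Total hydrogens = 20.
Molecular formula: C14H20O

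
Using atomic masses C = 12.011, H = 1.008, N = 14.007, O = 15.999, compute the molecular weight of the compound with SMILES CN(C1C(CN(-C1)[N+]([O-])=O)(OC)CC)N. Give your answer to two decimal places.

Molecular formula: C8H18N4O3.
M = 8×12.011 + 18×1.008 + 4×14.007 + 3×15.999 = 218.26 g/mol.

218.26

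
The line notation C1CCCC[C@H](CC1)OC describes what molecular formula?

C9H18O

Heavy atoms from the SMILES: 9 C, 1 O.
Implicit hydrogens by atom environment:
  7 × C: 2 H each → 14
  1 × C: 3 H
  1 × C: 1 H
  1 × O: no H
  Total hydrogens = 18.
Molecular formula: C9H18O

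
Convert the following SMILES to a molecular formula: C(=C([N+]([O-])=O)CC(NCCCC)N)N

C8H18N4O2

Heavy atoms from the SMILES: 8 C, 4 N, 2 O.
Implicit hydrogens by atom environment:
  4 × C: 2 H each → 8
  2 × C: 1 H each → 2
  2 × N: 2 H each → 4
  1 × C: 3 H
  1 × C: no H
  1 × N: 1 H
  1 × N (charge +1): no H
  1 × O: no H
  1 × O (charge -1): no H
  Total hydrogens = 18.
Molecular formula: C8H18N4O2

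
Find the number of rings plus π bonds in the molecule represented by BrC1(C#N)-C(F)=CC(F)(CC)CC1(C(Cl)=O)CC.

Molecular formula from the SMILES: C12H13BrClF2NO.
DoU = (2C + 2 + N − H − X)/2 = (2·12 + 2 + 1 − 13 − 4)/2 = 10/2 = 5.
(Structurally: 1 ring(s) + 4 π bond(s) = 5.)

5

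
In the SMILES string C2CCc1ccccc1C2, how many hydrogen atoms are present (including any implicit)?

12

Hydrogens are implicit in SMILES; fill each atom to its normal valence:
  4 × C: 2 H each → 8
  4 × C (aromatic): 1 H each → 4
  2 × C (aromatic): no H
  Total hydrogens = 12.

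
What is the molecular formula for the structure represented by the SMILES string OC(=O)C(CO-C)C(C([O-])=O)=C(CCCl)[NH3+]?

C9H14ClNO5

Heavy atoms from the SMILES: 9 C, 1 Cl, 1 N, 5 O.
Implicit hydrogens by atom environment:
  4 × C: no H
  3 × C: 2 H each → 6
  3 × O: no H
  1 × C: 3 H
  1 × C: 1 H
  1 × Cl: no H
  1 × N (charge +1): 3 H
  1 × O: 1 H
  1 × O (charge -1): no H
  Total hydrogens = 14.
Molecular formula: C9H14ClNO5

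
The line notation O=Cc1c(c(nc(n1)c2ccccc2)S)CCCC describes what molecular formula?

C15H16N2OS

Heavy atoms from the SMILES: 15 C, 2 N, 1 O, 1 S.
Implicit hydrogens by atom environment:
  5 × C (aromatic): 1 H each → 5
  5 × C (aromatic): no H
  3 × C: 2 H each → 6
  2 × N (aromatic): no H
  1 × C: 3 H
  1 × C: 1 H
  1 × O: no H
  1 × S: 1 H
  Total hydrogens = 16.
Molecular formula: C15H16N2OS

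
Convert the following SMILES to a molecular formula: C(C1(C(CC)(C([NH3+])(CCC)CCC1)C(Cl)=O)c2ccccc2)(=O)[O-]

Heavy atoms from the SMILES: 19 C, 1 Cl, 1 N, 3 O.
Implicit hydrogens by atom environment:
  6 × C: 2 H each → 12
  5 × C (aromatic): 1 H each → 5
  5 × C: no H
  2 × C: 3 H each → 6
  2 × O: no H
  1 × C (aromatic): no H
  1 × Cl: no H
  1 × N (charge +1): 3 H
  1 × O (charge -1): no H
  Total hydrogens = 26.
Molecular formula: C19H26ClNO3

C19H26ClNO3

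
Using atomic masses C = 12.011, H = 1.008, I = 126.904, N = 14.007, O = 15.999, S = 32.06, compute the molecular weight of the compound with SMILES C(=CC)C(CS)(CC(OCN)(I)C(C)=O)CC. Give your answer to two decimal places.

Molecular formula: C12H22INO2S.
M = 12×12.011 + 22×1.008 + 1×126.904 + 1×14.007 + 2×15.999 + 1×32.06 = 371.28 g/mol.

371.28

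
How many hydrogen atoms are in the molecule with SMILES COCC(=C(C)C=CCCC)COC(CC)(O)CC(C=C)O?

Hydrogens are implicit in SMILES; fill each atom to its normal valence:
  7 × C: 2 H each → 14
  4 × C: 3 H each → 12
  4 × C: 1 H each → 4
  3 × C: no H
  2 × O: 1 H each → 2
  2 × O: no H
  Total hydrogens = 32.

32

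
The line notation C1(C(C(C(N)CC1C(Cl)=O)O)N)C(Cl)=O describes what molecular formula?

C8H12Cl2N2O3

Heavy atoms from the SMILES: 8 C, 2 Cl, 2 N, 3 O.
Implicit hydrogens by atom environment:
  5 × C: 1 H each → 5
  2 × C: no H
  2 × Cl: no H
  2 × N: 2 H each → 4
  2 × O: no H
  1 × C: 2 H
  1 × O: 1 H
  Total hydrogens = 12.
Molecular formula: C8H12Cl2N2O3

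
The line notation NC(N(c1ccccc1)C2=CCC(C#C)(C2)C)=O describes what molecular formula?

C15H16N2O

Heavy atoms from the SMILES: 15 C, 2 N, 1 O.
Implicit hydrogens by atom environment:
  5 × C (aromatic): 1 H each → 5
  4 × C: no H
  2 × C: 2 H each → 4
  2 × C: 1 H each → 2
  1 × C: 3 H
  1 × C (aromatic): no H
  1 × N: 2 H
  1 × N: no H
  1 × O: no H
  Total hydrogens = 16.
Molecular formula: C15H16N2O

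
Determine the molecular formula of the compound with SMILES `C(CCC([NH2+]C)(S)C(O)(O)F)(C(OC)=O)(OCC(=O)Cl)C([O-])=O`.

Heavy atoms from the SMILES: 11 C, 1 Cl, 1 F, 1 N, 8 O, 1 S.
Implicit hydrogens by atom environment:
  6 × C: no H
  5 × O: no H
  3 × C: 2 H each → 6
  2 × C: 3 H each → 6
  2 × O: 1 H each → 2
  1 × Cl: no H
  1 × F: no H
  1 × N (charge +1): 2 H
  1 × O (charge -1): no H
  1 × S: 1 H
  Total hydrogens = 17.
Molecular formula: C11H17ClFNO8S

C11H17ClFNO8S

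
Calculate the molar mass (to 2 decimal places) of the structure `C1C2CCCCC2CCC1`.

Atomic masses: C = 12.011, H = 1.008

138.25

Molecular formula: C10H18.
M = 10×12.011 + 18×1.008 = 138.25 g/mol.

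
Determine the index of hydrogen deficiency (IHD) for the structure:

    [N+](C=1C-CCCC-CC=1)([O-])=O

3

Molecular formula from the SMILES: C8H13NO2.
DoU = (2C + 2 + N − H − X)/2 = (2·8 + 2 + 1 − 13 − 0)/2 = 6/2 = 3.
(Structurally: 1 ring(s) + 2 π bond(s) = 3.)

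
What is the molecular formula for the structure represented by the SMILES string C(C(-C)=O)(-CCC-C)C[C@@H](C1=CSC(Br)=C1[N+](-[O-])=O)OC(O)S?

C14H20BrNO5S2

Heavy atoms from the SMILES: 1 Br, 14 C, 1 N, 5 O, 2 S.
Implicit hydrogens by atom environment:
  4 × C: 2 H each → 8
  3 × C: 1 H each → 3
  3 × C (aromatic): no H
  3 × O: no H
  2 × C: 3 H each → 6
  1 × Br: no H
  1 × C (aromatic): 1 H
  1 × C: no H
  1 × N (charge +1): no H
  1 × O: 1 H
  1 × O (charge -1): no H
  1 × S: 1 H
  1 × S (aromatic): no H
  Total hydrogens = 20.
Molecular formula: C14H20BrNO5S2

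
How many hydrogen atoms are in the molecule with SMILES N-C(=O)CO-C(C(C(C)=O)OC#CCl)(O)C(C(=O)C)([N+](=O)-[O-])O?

Hydrogens are implicit in SMILES; fill each atom to its normal valence:
  7 × C: no H
  6 × O: no H
  2 × C: 3 H each → 6
  2 × O: 1 H each → 2
  1 × C: 2 H
  1 × C: 1 H
  1 × Cl: no H
  1 × N: 2 H
  1 × N (charge +1): no H
  1 × O (charge -1): no H
  Total hydrogens = 13.

13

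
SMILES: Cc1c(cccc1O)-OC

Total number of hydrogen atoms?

10

Hydrogens are implicit in SMILES; fill each atom to its normal valence:
  3 × C (aromatic): 1 H each → 3
  3 × C (aromatic): no H
  2 × C: 3 H each → 6
  1 × O: 1 H
  1 × O: no H
  Total hydrogens = 10.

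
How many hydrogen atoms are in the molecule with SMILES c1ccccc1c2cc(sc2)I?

7

Hydrogens are implicit in SMILES; fill each atom to its normal valence:
  7 × C (aromatic): 1 H each → 7
  3 × C (aromatic): no H
  1 × I: no H
  1 × S (aromatic): no H
  Total hydrogens = 7.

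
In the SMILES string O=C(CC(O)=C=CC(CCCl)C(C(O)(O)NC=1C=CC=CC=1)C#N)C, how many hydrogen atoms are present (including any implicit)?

21

Hydrogens are implicit in SMILES; fill each atom to its normal valence:
  5 × C (aromatic): 1 H each → 5
  5 × C: no H
  3 × C: 2 H each → 6
  3 × C: 1 H each → 3
  3 × O: 1 H each → 3
  1 × C: 3 H
  1 × C (aromatic): no H
  1 × Cl: no H
  1 × N: 1 H
  1 × N: no H
  1 × O: no H
  Total hydrogens = 21.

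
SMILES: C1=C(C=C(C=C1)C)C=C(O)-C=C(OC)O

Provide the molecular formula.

C12H14O3

Heavy atoms from the SMILES: 12 C, 3 O.
Implicit hydrogens by atom environment:
  4 × C (aromatic): 1 H each → 4
  2 × C: 3 H each → 6
  2 × C: 1 H each → 2
  2 × C: no H
  2 × C (aromatic): no H
  2 × O: 1 H each → 2
  1 × O: no H
  Total hydrogens = 14.
Molecular formula: C12H14O3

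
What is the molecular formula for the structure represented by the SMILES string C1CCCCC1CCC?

Heavy atoms from the SMILES: 9 C.
Implicit hydrogens by atom environment:
  7 × C: 2 H each → 14
  1 × C: 3 H
  1 × C: 1 H
  Total hydrogens = 18.
Molecular formula: C9H18

C9H18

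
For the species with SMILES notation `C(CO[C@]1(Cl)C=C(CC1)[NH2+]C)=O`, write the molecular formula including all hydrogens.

Heavy atoms from the SMILES: 8 C, 1 Cl, 1 N, 2 O.
Implicit hydrogens by atom environment:
  3 × C: 2 H each → 6
  2 × C: 1 H each → 2
  2 × C: no H
  2 × O: no H
  1 × C: 3 H
  1 × Cl: no H
  1 × N (charge +1): 2 H
  Total hydrogens = 13.
Net charge +1.
Molecular formula: C8H13ClNO2+

C8H13ClNO2+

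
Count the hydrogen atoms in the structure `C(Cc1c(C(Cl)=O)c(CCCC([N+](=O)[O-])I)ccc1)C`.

17

Hydrogens are implicit in SMILES; fill each atom to its normal valence:
  5 × C: 2 H each → 10
  3 × C (aromatic): 1 H each → 3
  3 × C (aromatic): no H
  2 × O: no H
  1 × C: 3 H
  1 × C: 1 H
  1 × C: no H
  1 × Cl: no H
  1 × I: no H
  1 × N (charge +1): no H
  1 × O (charge -1): no H
  Total hydrogens = 17.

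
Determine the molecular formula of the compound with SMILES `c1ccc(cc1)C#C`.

Heavy atoms from the SMILES: 8 C.
Implicit hydrogens by atom environment:
  5 × C (aromatic): 1 H each → 5
  1 × C: 1 H
  1 × C (aromatic): no H
  1 × C: no H
  Total hydrogens = 6.
Molecular formula: C8H6

C8H6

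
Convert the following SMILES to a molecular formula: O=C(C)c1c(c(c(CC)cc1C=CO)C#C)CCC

Heavy atoms from the SMILES: 17 C, 2 O.
Implicit hydrogens by atom environment:
  5 × C (aromatic): no H
  3 × C: 3 H each → 9
  3 × C: 2 H each → 6
  3 × C: 1 H each → 3
  2 × C: no H
  1 × C (aromatic): 1 H
  1 × O: 1 H
  1 × O: no H
  Total hydrogens = 20.
Molecular formula: C17H20O2

C17H20O2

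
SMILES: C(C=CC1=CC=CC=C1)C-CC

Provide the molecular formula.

Heavy atoms from the SMILES: 12 C.
Implicit hydrogens by atom environment:
  5 × C (aromatic): 1 H each → 5
  3 × C: 2 H each → 6
  2 × C: 1 H each → 2
  1 × C: 3 H
  1 × C (aromatic): no H
  Total hydrogens = 16.
Molecular formula: C12H16

C12H16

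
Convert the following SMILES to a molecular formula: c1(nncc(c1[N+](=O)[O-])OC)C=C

Heavy atoms from the SMILES: 7 C, 3 N, 3 O.
Implicit hydrogens by atom environment:
  3 × C (aromatic): no H
  2 × N (aromatic): no H
  2 × O: no H
  1 × C: 3 H
  1 × C: 2 H
  1 × C (aromatic): 1 H
  1 × C: 1 H
  1 × N (charge +1): no H
  1 × O (charge -1): no H
  Total hydrogens = 7.
Molecular formula: C7H7N3O3

C7H7N3O3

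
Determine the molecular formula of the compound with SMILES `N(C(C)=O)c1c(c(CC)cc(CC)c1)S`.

C12H17NOS

Heavy atoms from the SMILES: 12 C, 1 N, 1 O, 1 S.
Implicit hydrogens by atom environment:
  4 × C (aromatic): no H
  3 × C: 3 H each → 9
  2 × C: 2 H each → 4
  2 × C (aromatic): 1 H each → 2
  1 × C: no H
  1 × N: 1 H
  1 × O: no H
  1 × S: 1 H
  Total hydrogens = 17.
Molecular formula: C12H17NOS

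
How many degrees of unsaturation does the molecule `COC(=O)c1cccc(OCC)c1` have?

Molecular formula from the SMILES: C10H12O3.
DoU = (2C + 2 + N − H − X)/2 = (2·10 + 2 + 0 − 12 − 0)/2 = 10/2 = 5.
(Structurally: 1 ring(s) + 4 π bond(s) = 5.)

5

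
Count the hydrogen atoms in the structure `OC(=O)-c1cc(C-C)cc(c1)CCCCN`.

19

Hydrogens are implicit in SMILES; fill each atom to its normal valence:
  5 × C: 2 H each → 10
  3 × C (aromatic): 1 H each → 3
  3 × C (aromatic): no H
  1 × C: 3 H
  1 × C: no H
  1 × N: 2 H
  1 × O: 1 H
  1 × O: no H
  Total hydrogens = 19.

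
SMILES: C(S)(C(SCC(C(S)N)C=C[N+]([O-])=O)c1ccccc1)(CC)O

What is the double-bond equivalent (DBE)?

Molecular formula from the SMILES: C15H22N2O3S3.
DoU = (2C + 2 + N − H − X)/2 = (2·15 + 2 + 2 − 22 − 0)/2 = 12/2 = 6.
(Structurally: 1 ring(s) + 5 π bond(s) = 6.)

6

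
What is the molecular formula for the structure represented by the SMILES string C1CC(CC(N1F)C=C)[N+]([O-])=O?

C7H11FN2O2

Heavy atoms from the SMILES: 7 C, 1 F, 2 N, 2 O.
Implicit hydrogens by atom environment:
  4 × C: 2 H each → 8
  3 × C: 1 H each → 3
  1 × F: no H
  1 × N: no H
  1 × N (charge +1): no H
  1 × O: no H
  1 × O (charge -1): no H
  Total hydrogens = 11.
Molecular formula: C7H11FN2O2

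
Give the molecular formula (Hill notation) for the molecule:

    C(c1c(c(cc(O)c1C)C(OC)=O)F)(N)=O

C10H10FNO4

Heavy atoms from the SMILES: 10 C, 1 F, 1 N, 4 O.
Implicit hydrogens by atom environment:
  5 × C (aromatic): no H
  3 × O: no H
  2 × C: 3 H each → 6
  2 × C: no H
  1 × C (aromatic): 1 H
  1 × F: no H
  1 × N: 2 H
  1 × O: 1 H
  Total hydrogens = 10.
Molecular formula: C10H10FNO4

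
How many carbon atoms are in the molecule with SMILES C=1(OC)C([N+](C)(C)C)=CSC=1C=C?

The symbol for carbon appears 10 times in the SMILES.

10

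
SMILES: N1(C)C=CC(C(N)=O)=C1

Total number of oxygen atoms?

The symbol for oxygen appears 1 time in the SMILES.

1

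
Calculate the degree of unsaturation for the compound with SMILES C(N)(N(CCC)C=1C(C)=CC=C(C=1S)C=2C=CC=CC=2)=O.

9

Molecular formula from the SMILES: C17H20N2OS.
DoU = (2C + 2 + N − H − X)/2 = (2·17 + 2 + 2 − 20 − 0)/2 = 18/2 = 9.
(Structurally: 2 ring(s) + 7 π bond(s) = 9.)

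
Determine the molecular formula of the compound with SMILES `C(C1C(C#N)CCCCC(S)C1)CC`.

Heavy atoms from the SMILES: 12 C, 1 N, 1 S.
Implicit hydrogens by atom environment:
  7 × C: 2 H each → 14
  3 × C: 1 H each → 3
  1 × C: 3 H
  1 × C: no H
  1 × N: no H
  1 × S: 1 H
  Total hydrogens = 21.
Molecular formula: C12H21NS

C12H21NS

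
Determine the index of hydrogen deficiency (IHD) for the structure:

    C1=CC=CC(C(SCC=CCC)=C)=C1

6

Molecular formula from the SMILES: C13H16S.
DoU = (2C + 2 + N − H − X)/2 = (2·13 + 2 + 0 − 16 − 0)/2 = 12/2 = 6.
(Structurally: 1 ring(s) + 5 π bond(s) = 6.)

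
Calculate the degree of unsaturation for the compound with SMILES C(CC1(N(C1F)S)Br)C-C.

Molecular formula from the SMILES: C6H11BrFNS.
DoU = (2C + 2 + N − H − X)/2 = (2·6 + 2 + 1 − 11 − 2)/2 = 2/2 = 1.
(Structurally: 1 ring(s) + 0 π bond(s) = 1.)

1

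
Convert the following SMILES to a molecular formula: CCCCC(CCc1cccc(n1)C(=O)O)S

Heavy atoms from the SMILES: 13 C, 1 N, 2 O, 1 S.
Implicit hydrogens by atom environment:
  5 × C: 2 H each → 10
  3 × C (aromatic): 1 H each → 3
  2 × C (aromatic): no H
  1 × C: 3 H
  1 × C: 1 H
  1 × C: no H
  1 × N (aromatic): no H
  1 × O: 1 H
  1 × O: no H
  1 × S: 1 H
  Total hydrogens = 19.
Molecular formula: C13H19NO2S

C13H19NO2S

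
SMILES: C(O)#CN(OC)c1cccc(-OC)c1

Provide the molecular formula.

C10H11NO3

Heavy atoms from the SMILES: 10 C, 1 N, 3 O.
Implicit hydrogens by atom environment:
  4 × C (aromatic): 1 H each → 4
  2 × C: 3 H each → 6
  2 × C (aromatic): no H
  2 × C: no H
  2 × O: no H
  1 × N: no H
  1 × O: 1 H
  Total hydrogens = 11.
Molecular formula: C10H11NO3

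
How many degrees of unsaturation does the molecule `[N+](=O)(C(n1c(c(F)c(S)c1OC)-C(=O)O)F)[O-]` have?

5

Molecular formula from the SMILES: C7H6F2N2O5S.
DoU = (2C + 2 + N − H − X)/2 = (2·7 + 2 + 2 − 6 − 2)/2 = 10/2 = 5.
(Structurally: 1 ring(s) + 4 π bond(s) = 5.)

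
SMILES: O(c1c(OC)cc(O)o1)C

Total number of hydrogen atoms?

Hydrogens are implicit in SMILES; fill each atom to its normal valence:
  3 × C (aromatic): no H
  2 × C: 3 H each → 6
  2 × O: no H
  1 × C (aromatic): 1 H
  1 × O: 1 H
  1 × O (aromatic): no H
  Total hydrogens = 8.

8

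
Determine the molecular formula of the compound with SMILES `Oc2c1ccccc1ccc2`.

Heavy atoms from the SMILES: 10 C, 1 O.
Implicit hydrogens by atom environment:
  7 × C (aromatic): 1 H each → 7
  3 × C (aromatic): no H
  1 × O: 1 H
  Total hydrogens = 8.
Molecular formula: C10H8O

C10H8O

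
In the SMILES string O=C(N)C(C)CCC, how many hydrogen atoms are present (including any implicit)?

13

Hydrogens are implicit in SMILES; fill each atom to its normal valence:
  2 × C: 3 H each → 6
  2 × C: 2 H each → 4
  1 × C: 1 H
  1 × C: no H
  1 × N: 2 H
  1 × O: no H
  Total hydrogens = 13.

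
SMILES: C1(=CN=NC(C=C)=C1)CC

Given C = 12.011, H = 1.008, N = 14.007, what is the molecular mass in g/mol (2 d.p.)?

Molecular formula: C8H10N2.
M = 8×12.011 + 10×1.008 + 2×14.007 = 134.18 g/mol.

134.18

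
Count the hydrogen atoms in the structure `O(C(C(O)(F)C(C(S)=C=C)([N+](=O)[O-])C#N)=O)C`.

7

Hydrogens are implicit in SMILES; fill each atom to its normal valence:
  6 × C: no H
  3 × O: no H
  1 × C: 3 H
  1 × C: 2 H
  1 × F: no H
  1 × N: no H
  1 × N (charge +1): no H
  1 × O: 1 H
  1 × O (charge -1): no H
  1 × S: 1 H
  Total hydrogens = 7.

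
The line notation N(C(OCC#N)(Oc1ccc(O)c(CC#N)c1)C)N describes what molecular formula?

C12H14N4O3

Heavy atoms from the SMILES: 12 C, 4 N, 3 O.
Implicit hydrogens by atom environment:
  3 × C (aromatic): 1 H each → 3
  3 × C (aromatic): no H
  3 × C: no H
  2 × C: 2 H each → 4
  2 × N: no H
  2 × O: no H
  1 × C: 3 H
  1 × N: 2 H
  1 × N: 1 H
  1 × O: 1 H
  Total hydrogens = 14.
Molecular formula: C12H14N4O3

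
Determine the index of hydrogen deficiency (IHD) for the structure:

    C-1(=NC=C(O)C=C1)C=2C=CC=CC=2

8

Molecular formula from the SMILES: C11H9NO.
DoU = (2C + 2 + N − H − X)/2 = (2·11 + 2 + 1 − 9 − 0)/2 = 16/2 = 8.
(Structurally: 2 ring(s) + 6 π bond(s) = 8.)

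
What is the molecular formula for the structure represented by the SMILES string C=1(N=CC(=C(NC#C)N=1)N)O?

Heavy atoms from the SMILES: 6 C, 4 N, 1 O.
Implicit hydrogens by atom environment:
  3 × C (aromatic): no H
  2 × N (aromatic): no H
  1 × C (aromatic): 1 H
  1 × C: 1 H
  1 × C: no H
  1 × N: 2 H
  1 × N: 1 H
  1 × O: 1 H
  Total hydrogens = 6.
Molecular formula: C6H6N4O

C6H6N4O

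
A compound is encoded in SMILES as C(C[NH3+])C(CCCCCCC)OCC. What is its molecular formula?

C12H28NO+

Heavy atoms from the SMILES: 12 C, 1 N, 1 O.
Implicit hydrogens by atom environment:
  9 × C: 2 H each → 18
  2 × C: 3 H each → 6
  1 × C: 1 H
  1 × N (charge +1): 3 H
  1 × O: no H
  Total hydrogens = 28.
Net charge +1.
Molecular formula: C12H28NO+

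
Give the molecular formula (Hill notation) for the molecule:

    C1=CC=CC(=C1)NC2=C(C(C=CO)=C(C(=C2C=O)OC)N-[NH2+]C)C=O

Heavy atoms from the SMILES: 18 C, 3 N, 4 O.
Implicit hydrogens by atom environment:
  7 × C (aromatic): no H
  5 × C (aromatic): 1 H each → 5
  4 × C: 1 H each → 4
  3 × O: no H
  2 × C: 3 H each → 6
  2 × N: 1 H each → 2
  1 × N (charge +1): 2 H
  1 × O: 1 H
  Total hydrogens = 20.
Net charge +1.
Molecular formula: C18H20N3O4+

C18H20N3O4+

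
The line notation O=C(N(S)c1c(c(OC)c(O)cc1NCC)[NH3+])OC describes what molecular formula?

C11H18N3O4S+

Heavy atoms from the SMILES: 11 C, 3 N, 4 O, 1 S.
Implicit hydrogens by atom environment:
  5 × C (aromatic): no H
  3 × C: 3 H each → 9
  3 × O: no H
  1 × C: 2 H
  1 × C (aromatic): 1 H
  1 × C: no H
  1 × N (charge +1): 3 H
  1 × N: 1 H
  1 × N: no H
  1 × O: 1 H
  1 × S: 1 H
  Total hydrogens = 18.
Net charge +1.
Molecular formula: C11H18N3O4S+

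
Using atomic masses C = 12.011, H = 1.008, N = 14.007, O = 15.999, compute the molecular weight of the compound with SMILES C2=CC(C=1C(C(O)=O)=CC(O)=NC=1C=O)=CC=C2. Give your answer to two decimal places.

Molecular formula: C13H9NO4.
M = 13×12.011 + 9×1.008 + 1×14.007 + 4×15.999 = 243.22 g/mol.

243.22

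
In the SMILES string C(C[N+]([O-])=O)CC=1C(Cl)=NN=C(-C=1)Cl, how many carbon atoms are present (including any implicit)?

7

The symbol for carbon appears 7 times in the SMILES. (Cl is a single chlorine, not C + l.)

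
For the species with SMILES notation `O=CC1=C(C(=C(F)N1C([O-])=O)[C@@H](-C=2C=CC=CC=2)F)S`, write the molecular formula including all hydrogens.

Heavy atoms from the SMILES: 13 C, 2 F, 1 N, 3 O, 1 S.
Implicit hydrogens by atom environment:
  5 × C (aromatic): 1 H each → 5
  5 × C (aromatic): no H
  2 × C: 1 H each → 2
  2 × F: no H
  2 × O: no H
  1 × C: no H
  1 × N (aromatic): no H
  1 × O (charge -1): no H
  1 × S: 1 H
  Total hydrogens = 8.
Net charge -1.
Molecular formula: C13H8F2NO3S-

C13H8F2NO3S-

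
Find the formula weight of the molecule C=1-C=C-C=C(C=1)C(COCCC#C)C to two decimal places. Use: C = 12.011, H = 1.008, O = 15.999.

Molecular formula: C13H16O.
M = 13×12.011 + 16×1.008 + 1×15.999 = 188.27 g/mol.

188.27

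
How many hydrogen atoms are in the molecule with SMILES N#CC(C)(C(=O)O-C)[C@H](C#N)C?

10

Hydrogens are implicit in SMILES; fill each atom to its normal valence:
  4 × C: no H
  3 × C: 3 H each → 9
  2 × N: no H
  2 × O: no H
  1 × C: 1 H
  Total hydrogens = 10.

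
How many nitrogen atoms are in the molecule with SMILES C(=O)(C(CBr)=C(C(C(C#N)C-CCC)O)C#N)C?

The symbol for nitrogen appears 2 times in the SMILES.

2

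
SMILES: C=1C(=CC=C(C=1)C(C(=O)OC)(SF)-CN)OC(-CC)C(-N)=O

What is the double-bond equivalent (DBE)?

Molecular formula from the SMILES: C14H19FN2O4S.
DoU = (2C + 2 + N − H − X)/2 = (2·14 + 2 + 2 − 19 − 1)/2 = 12/2 = 6.
(Structurally: 1 ring(s) + 5 π bond(s) = 6.)

6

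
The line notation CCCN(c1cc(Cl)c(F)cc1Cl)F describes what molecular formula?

Heavy atoms from the SMILES: 9 C, 2 Cl, 2 F, 1 N.
Implicit hydrogens by atom environment:
  4 × C (aromatic): no H
  2 × C: 2 H each → 4
  2 × C (aromatic): 1 H each → 2
  2 × Cl: no H
  2 × F: no H
  1 × C: 3 H
  1 × N: no H
  Total hydrogens = 9.
Molecular formula: C9H9Cl2F2N

C9H9Cl2F2N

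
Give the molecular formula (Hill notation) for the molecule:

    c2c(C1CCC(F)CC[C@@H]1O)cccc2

Heavy atoms from the SMILES: 13 C, 1 F, 1 O.
Implicit hydrogens by atom environment:
  5 × C (aromatic): 1 H each → 5
  4 × C: 2 H each → 8
  3 × C: 1 H each → 3
  1 × C (aromatic): no H
  1 × F: no H
  1 × O: 1 H
  Total hydrogens = 17.
Molecular formula: C13H17FO

C13H17FO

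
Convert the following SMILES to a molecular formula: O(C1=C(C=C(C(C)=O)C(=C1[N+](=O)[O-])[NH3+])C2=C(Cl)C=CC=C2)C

C15H14ClN2O4+

Heavy atoms from the SMILES: 15 C, 1 Cl, 2 N, 4 O.
Implicit hydrogens by atom environment:
  7 × C (aromatic): no H
  5 × C (aromatic): 1 H each → 5
  3 × O: no H
  2 × C: 3 H each → 6
  1 × C: no H
  1 × Cl: no H
  1 × N (charge +1): 3 H
  1 × N (charge +1): no H
  1 × O (charge -1): no H
  Total hydrogens = 14.
Net charge +1.
Molecular formula: C15H14ClN2O4+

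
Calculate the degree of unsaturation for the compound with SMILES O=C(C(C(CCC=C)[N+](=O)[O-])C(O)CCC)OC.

3

Molecular formula from the SMILES: C12H21NO5.
DoU = (2C + 2 + N − H − X)/2 = (2·12 + 2 + 1 − 21 − 0)/2 = 6/2 = 3.
(Structurally: 0 ring(s) + 3 π bond(s) = 3.)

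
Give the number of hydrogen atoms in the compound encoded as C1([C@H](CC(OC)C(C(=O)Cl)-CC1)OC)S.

Hydrogens are implicit in SMILES; fill each atom to its normal valence:
  4 × C: 1 H each → 4
  3 × C: 2 H each → 6
  3 × O: no H
  2 × C: 3 H each → 6
  1 × C: no H
  1 × Cl: no H
  1 × S: 1 H
  Total hydrogens = 17.

17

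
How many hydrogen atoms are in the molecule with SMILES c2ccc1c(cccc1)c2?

Hydrogens are implicit in SMILES; fill each atom to its normal valence:
  8 × C (aromatic): 1 H each → 8
  2 × C (aromatic): no H
  Total hydrogens = 8.

8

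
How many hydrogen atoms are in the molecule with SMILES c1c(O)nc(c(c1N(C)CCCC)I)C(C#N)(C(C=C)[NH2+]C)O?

24

Hydrogens are implicit in SMILES; fill each atom to its normal valence:
  4 × C: 2 H each → 8
  4 × C (aromatic): no H
  3 × C: 3 H each → 9
  2 × C: 1 H each → 2
  2 × C: no H
  2 × N: no H
  2 × O: 1 H each → 2
  1 × C (aromatic): 1 H
  1 × I: no H
  1 × N (charge +1): 2 H
  1 × N (aromatic): no H
  Total hydrogens = 24.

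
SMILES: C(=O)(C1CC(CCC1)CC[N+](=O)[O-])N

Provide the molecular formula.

Heavy atoms from the SMILES: 9 C, 2 N, 3 O.
Implicit hydrogens by atom environment:
  6 × C: 2 H each → 12
  2 × C: 1 H each → 2
  2 × O: no H
  1 × C: no H
  1 × N: 2 H
  1 × N (charge +1): no H
  1 × O (charge -1): no H
  Total hydrogens = 16.
Molecular formula: C9H16N2O3

C9H16N2O3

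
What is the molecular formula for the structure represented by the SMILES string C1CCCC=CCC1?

Heavy atoms from the SMILES: 8 C.
Implicit hydrogens by atom environment:
  6 × C: 2 H each → 12
  2 × C: 1 H each → 2
  Total hydrogens = 14.
Molecular formula: C8H14

C8H14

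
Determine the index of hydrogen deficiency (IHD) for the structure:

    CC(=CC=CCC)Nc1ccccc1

6

Molecular formula from the SMILES: C13H17N.
DoU = (2C + 2 + N − H − X)/2 = (2·13 + 2 + 1 − 17 − 0)/2 = 12/2 = 6.
(Structurally: 1 ring(s) + 5 π bond(s) = 6.)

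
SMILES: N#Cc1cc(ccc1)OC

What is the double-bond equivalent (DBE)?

Molecular formula from the SMILES: C8H7NO.
DoU = (2C + 2 + N − H − X)/2 = (2·8 + 2 + 1 − 7 − 0)/2 = 12/2 = 6.
(Structurally: 1 ring(s) + 5 π bond(s) = 6.)

6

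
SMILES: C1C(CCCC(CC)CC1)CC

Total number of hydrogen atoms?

Hydrogens are implicit in SMILES; fill each atom to its normal valence:
  8 × C: 2 H each → 16
  2 × C: 3 H each → 6
  2 × C: 1 H each → 2
  Total hydrogens = 24.

24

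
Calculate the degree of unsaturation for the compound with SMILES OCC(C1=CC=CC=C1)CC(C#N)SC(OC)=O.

7

Molecular formula from the SMILES: C13H15NO3S.
DoU = (2C + 2 + N − H − X)/2 = (2·13 + 2 + 1 − 15 − 0)/2 = 14/2 = 7.
(Structurally: 1 ring(s) + 6 π bond(s) = 7.)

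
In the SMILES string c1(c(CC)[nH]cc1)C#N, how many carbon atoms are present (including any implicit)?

7

The symbol for carbon appears 7 times in the SMILES. Lowercase c denotes aromatic carbon and counts toward C.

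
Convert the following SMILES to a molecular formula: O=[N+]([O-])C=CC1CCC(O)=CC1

Heavy atoms from the SMILES: 8 C, 1 N, 3 O.
Implicit hydrogens by atom environment:
  4 × C: 1 H each → 4
  3 × C: 2 H each → 6
  1 × C: no H
  1 × N (charge +1): no H
  1 × O: 1 H
  1 × O: no H
  1 × O (charge -1): no H
  Total hydrogens = 11.
Molecular formula: C8H11NO3

C8H11NO3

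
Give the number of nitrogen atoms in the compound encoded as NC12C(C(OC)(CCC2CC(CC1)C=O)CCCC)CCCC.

1

The symbol for nitrogen appears 1 time in the SMILES.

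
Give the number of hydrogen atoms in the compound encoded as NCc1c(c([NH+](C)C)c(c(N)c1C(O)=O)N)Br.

16

Hydrogens are implicit in SMILES; fill each atom to its normal valence:
  6 × C (aromatic): no H
  3 × N: 2 H each → 6
  2 × C: 3 H each → 6
  1 × Br: no H
  1 × C: 2 H
  1 × C: no H
  1 × N (charge +1): 1 H
  1 × O: 1 H
  1 × O: no H
  Total hydrogens = 16.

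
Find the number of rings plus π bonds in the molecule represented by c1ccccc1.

Molecular formula from the SMILES: C6H6.
DoU = (2C + 2 + N − H − X)/2 = (2·6 + 2 + 0 − 6 − 0)/2 = 8/2 = 4.
(Structurally: 1 ring(s) + 3 π bond(s) = 4.)

4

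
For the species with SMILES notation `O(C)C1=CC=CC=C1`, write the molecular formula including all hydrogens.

C7H8O

Heavy atoms from the SMILES: 7 C, 1 O.
Implicit hydrogens by atom environment:
  5 × C (aromatic): 1 H each → 5
  1 × C: 3 H
  1 × C (aromatic): no H
  1 × O: no H
  Total hydrogens = 8.
Molecular formula: C7H8O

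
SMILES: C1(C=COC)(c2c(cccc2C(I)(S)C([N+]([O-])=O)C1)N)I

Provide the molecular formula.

Heavy atoms from the SMILES: 13 C, 2 I, 2 N, 3 O, 1 S.
Implicit hydrogens by atom environment:
  3 × C (aromatic): 1 H each → 3
  3 × C: 1 H each → 3
  3 × C (aromatic): no H
  2 × C: no H
  2 × I: no H
  2 × O: no H
  1 × C: 3 H
  1 × C: 2 H
  1 × N: 2 H
  1 × N (charge +1): no H
  1 × O (charge -1): no H
  1 × S: 1 H
  Total hydrogens = 14.
Molecular formula: C13H14I2N2O3S

C13H14I2N2O3S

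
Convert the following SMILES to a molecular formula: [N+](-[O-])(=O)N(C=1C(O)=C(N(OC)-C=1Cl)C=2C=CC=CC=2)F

Heavy atoms from the SMILES: 11 C, 1 Cl, 1 F, 3 N, 4 O.
Implicit hydrogens by atom environment:
  5 × C (aromatic): 1 H each → 5
  5 × C (aromatic): no H
  2 × O: no H
  1 × C: 3 H
  1 × Cl: no H
  1 × F: no H
  1 × N (aromatic): no H
  1 × N: no H
  1 × N (charge +1): no H
  1 × O: 1 H
  1 × O (charge -1): no H
  Total hydrogens = 9.
Molecular formula: C11H9ClFN3O4

C11H9ClFN3O4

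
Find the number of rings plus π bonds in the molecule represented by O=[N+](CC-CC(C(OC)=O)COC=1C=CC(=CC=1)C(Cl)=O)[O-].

7

Molecular formula from the SMILES: C14H16ClNO6.
DoU = (2C + 2 + N − H − X)/2 = (2·14 + 2 + 1 − 16 − 1)/2 = 14/2 = 7.
(Structurally: 1 ring(s) + 6 π bond(s) = 7.)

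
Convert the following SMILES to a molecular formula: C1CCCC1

Heavy atoms from the SMILES: 5 C.
Implicit hydrogens by atom environment:
  5 × C: 2 H each → 10
  Total hydrogens = 10.
Molecular formula: C5H10

C5H10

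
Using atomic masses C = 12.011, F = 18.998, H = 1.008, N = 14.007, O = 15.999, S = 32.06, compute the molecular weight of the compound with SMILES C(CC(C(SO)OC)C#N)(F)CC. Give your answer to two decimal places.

Molecular formula: C8H14FNO2S.
M = 8×12.011 + 1×18.998 + 14×1.008 + 1×14.007 + 2×15.999 + 1×32.06 = 207.26 g/mol.

207.26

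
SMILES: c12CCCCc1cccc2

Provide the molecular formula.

Heavy atoms from the SMILES: 10 C.
Implicit hydrogens by atom environment:
  4 × C: 2 H each → 8
  4 × C (aromatic): 1 H each → 4
  2 × C (aromatic): no H
  Total hydrogens = 12.
Molecular formula: C10H12

C10H12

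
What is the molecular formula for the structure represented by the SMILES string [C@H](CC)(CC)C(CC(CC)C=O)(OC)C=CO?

Heavy atoms from the SMILES: 14 C, 3 O.
Implicit hydrogens by atom environment:
  5 × C: 1 H each → 5
  4 × C: 3 H each → 12
  4 × C: 2 H each → 8
  2 × O: no H
  1 × C: no H
  1 × O: 1 H
  Total hydrogens = 26.
Molecular formula: C14H26O3

C14H26O3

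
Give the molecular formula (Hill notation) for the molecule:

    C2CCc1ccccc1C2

Heavy atoms from the SMILES: 10 C.
Implicit hydrogens by atom environment:
  4 × C: 2 H each → 8
  4 × C (aromatic): 1 H each → 4
  2 × C (aromatic): no H
  Total hydrogens = 12.
Molecular formula: C10H12

C10H12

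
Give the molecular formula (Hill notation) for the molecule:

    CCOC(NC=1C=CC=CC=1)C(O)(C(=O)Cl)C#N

C12H13ClN2O3

Heavy atoms from the SMILES: 12 C, 1 Cl, 2 N, 3 O.
Implicit hydrogens by atom environment:
  5 × C (aromatic): 1 H each → 5
  3 × C: no H
  2 × O: no H
  1 × C: 3 H
  1 × C: 2 H
  1 × C: 1 H
  1 × C (aromatic): no H
  1 × Cl: no H
  1 × N: 1 H
  1 × N: no H
  1 × O: 1 H
  Total hydrogens = 13.
Molecular formula: C12H13ClN2O3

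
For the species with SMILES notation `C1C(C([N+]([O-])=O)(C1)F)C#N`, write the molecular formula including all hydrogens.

C5H5FN2O2

Heavy atoms from the SMILES: 5 C, 1 F, 2 N, 2 O.
Implicit hydrogens by atom environment:
  2 × C: 2 H each → 4
  2 × C: no H
  1 × C: 1 H
  1 × F: no H
  1 × N: no H
  1 × N (charge +1): no H
  1 × O: no H
  1 × O (charge -1): no H
  Total hydrogens = 5.
Molecular formula: C5H5FN2O2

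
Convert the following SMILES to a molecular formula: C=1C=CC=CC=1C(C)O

C8H10O

Heavy atoms from the SMILES: 8 C, 1 O.
Implicit hydrogens by atom environment:
  5 × C (aromatic): 1 H each → 5
  1 × C: 3 H
  1 × C: 1 H
  1 × C (aromatic): no H
  1 × O: 1 H
  Total hydrogens = 10.
Molecular formula: C8H10O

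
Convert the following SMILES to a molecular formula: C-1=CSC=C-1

C4H4S

Heavy atoms from the SMILES: 4 C, 1 S.
Implicit hydrogens by atom environment:
  4 × C (aromatic): 1 H each → 4
  1 × S (aromatic): no H
  Total hydrogens = 4.
Molecular formula: C4H4S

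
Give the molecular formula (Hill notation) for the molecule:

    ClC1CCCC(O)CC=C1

C8H13ClO

Heavy atoms from the SMILES: 8 C, 1 Cl, 1 O.
Implicit hydrogens by atom environment:
  4 × C: 2 H each → 8
  4 × C: 1 H each → 4
  1 × Cl: no H
  1 × O: 1 H
  Total hydrogens = 13.
Molecular formula: C8H13ClO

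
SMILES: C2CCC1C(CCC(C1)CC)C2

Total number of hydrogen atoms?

Hydrogens are implicit in SMILES; fill each atom to its normal valence:
  8 × C: 2 H each → 16
  3 × C: 1 H each → 3
  1 × C: 3 H
  Total hydrogens = 22.

22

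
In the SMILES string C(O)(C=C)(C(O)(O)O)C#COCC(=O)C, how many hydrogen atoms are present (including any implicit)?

12

Hydrogens are implicit in SMILES; fill each atom to its normal valence:
  5 × C: no H
  4 × O: 1 H each → 4
  2 × C: 2 H each → 4
  2 × O: no H
  1 × C: 3 H
  1 × C: 1 H
  Total hydrogens = 12.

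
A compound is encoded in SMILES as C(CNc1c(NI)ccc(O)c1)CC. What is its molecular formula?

C10H15IN2O

Heavy atoms from the SMILES: 10 C, 1 I, 2 N, 1 O.
Implicit hydrogens by atom environment:
  3 × C: 2 H each → 6
  3 × C (aromatic): 1 H each → 3
  3 × C (aromatic): no H
  2 × N: 1 H each → 2
  1 × C: 3 H
  1 × I: no H
  1 × O: 1 H
  Total hydrogens = 15.
Molecular formula: C10H15IN2O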